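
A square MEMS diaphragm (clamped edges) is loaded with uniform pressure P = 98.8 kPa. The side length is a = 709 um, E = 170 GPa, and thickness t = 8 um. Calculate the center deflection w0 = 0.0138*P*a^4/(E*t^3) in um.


Step 1: Convert pressure to compatible units (E is in GPa, so P in GPa).
P = 98.8 kPa = 98.8e-6 GPa
Step 2: Compute numerator: 0.0138 * P * a^4.
a^4 = 709^4 = 252688187761
numerator = 0.0138 * 98.8e-6 * 252688187761 = 3.445252e+05
Step 3: Compute denominator: E * t^3 = 170 * 8^3 = 87040
Step 4: w0 = numerator / denominator = 3.445252e+05 / 87040 = 3.9582 um


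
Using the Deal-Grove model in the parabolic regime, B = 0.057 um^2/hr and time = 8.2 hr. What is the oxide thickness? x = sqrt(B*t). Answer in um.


Step 1: Compute B*t = 0.057 * 8.2 = 0.4674
Step 2: x = sqrt(0.4674)
x = 0.684 um


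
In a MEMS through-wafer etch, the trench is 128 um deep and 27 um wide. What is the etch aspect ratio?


Step 1: AR = depth / width
Step 2: AR = 128 / 27
AR = 4.7


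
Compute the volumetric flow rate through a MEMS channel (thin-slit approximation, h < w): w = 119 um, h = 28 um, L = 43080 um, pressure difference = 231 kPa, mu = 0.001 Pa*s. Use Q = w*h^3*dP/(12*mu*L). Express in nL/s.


Step 1: Convert all dimensions to SI (meters).
w = 119e-6 m, h = 28e-6 m, L = 43080e-6 m, dP = 231e3 Pa
Step 2: Q = w * h^3 * dP / (12 * mu * L)
Q = 119e-6 * (28e-6)^3 * 231e3 / (12 * 0.001 * 43080e-6) = 1.16728282e-09 m^3/s
Step 3: Convert Q from m^3/s to nL/s (1 m^3 = 1e12 nL, so multiply by 1e12).
Q = 1167.283 nL/s


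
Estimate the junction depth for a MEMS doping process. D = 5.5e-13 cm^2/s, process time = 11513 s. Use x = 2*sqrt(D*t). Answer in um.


Step 1: Compute D*t = 5.5e-13 * 11513 = 6.33215e-09 cm^2
Step 2: sqrt(D*t) = 7.95748e-05 cm
Step 3: x = 2 * 7.95748e-05 cm = 1.591496e-04 cm
Step 4: Convert to um (1 cm = 1e4 um): x = 1.591 um


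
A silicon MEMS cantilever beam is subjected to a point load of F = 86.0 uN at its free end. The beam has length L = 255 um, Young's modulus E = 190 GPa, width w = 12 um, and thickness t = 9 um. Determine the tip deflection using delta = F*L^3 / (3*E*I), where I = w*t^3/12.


Step 1: Calculate the second moment of area.
I = w * t^3 / 12 = 12 * 9^3 / 12 = 729.0 um^4
Step 2: Convert E to consistent units (1 GPa = 1000 uN/um^2).
E = 190 GPa = 190000 uN/um^2
Step 3: Calculate tip deflection.
delta = F * L^3 / (3 * E * I)
delta = 86.0 * 255^3 / (3 * 190000 * 729.0)
delta = 3.4318 um


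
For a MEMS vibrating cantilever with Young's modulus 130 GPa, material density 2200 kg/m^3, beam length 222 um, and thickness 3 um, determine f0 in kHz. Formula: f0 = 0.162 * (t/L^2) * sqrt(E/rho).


Step 1: Convert units to SI.
t_SI = 3e-6 m, L_SI = 222e-6 m
Step 2: Calculate sqrt(E/rho).
sqrt(130e9 / 2200) = 7687.06 m/s
Step 3: Compute f0.
f0 = 0.162 * 3e-6 / (222e-6)^2 * 7687.06 = 75803.7 Hz = 75.8 kHz


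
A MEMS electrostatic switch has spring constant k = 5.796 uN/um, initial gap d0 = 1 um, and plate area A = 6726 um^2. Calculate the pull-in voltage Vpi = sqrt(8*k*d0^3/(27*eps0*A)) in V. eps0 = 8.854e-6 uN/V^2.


Step 1: Compute numerator: 8 * k * d0^3 = 8 * 5.796 * 1^3 = 46.368
Step 2: Compute denominator: 27 * eps0 * A = 27 * 8.854e-6 * 6726 = 1.607904
Step 3: Vpi = sqrt(46.368 / 1.607904)
Vpi = 5.37 V


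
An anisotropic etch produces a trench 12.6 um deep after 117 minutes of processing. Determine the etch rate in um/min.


Step 1: Etch rate = depth / time
Step 2: rate = 12.6 / 117
rate = 0.108 um/min


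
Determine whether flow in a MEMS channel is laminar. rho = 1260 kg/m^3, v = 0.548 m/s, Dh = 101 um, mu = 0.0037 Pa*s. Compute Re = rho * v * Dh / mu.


Step 1: Convert Dh to meters: Dh = 101e-6 m
Step 2: Re = rho * v * Dh / mu
Re = 1260 * 0.548 * 101e-6 / 0.0037
Re = 18.848
Since Re = 18.848 is below ~2300, the flow is laminar.


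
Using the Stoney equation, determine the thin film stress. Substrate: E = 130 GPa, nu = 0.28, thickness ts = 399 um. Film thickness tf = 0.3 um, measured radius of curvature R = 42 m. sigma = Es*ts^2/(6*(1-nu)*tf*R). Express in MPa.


Step 1: Compute numerator: Es * ts^2 = 130 * 399^2 = 20696130 (GPa*um^2)
Step 2: Compute denominator (R in um): 6*(1-nu)*tf*R = 6*0.72*0.3*42e6 = 54432000.0 (um^2)
Step 3: sigma (GPa) = 20696130 / 54432000.0 = 3.8022e-01 GPa
Step 4: Convert to MPa (x1000): sigma = 380.2 MPa


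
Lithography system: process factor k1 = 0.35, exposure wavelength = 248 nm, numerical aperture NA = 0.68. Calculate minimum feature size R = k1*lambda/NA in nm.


Step 1: Identify values: k1 = 0.35, lambda = 248 nm, NA = 0.68
Step 2: R = k1 * lambda / NA
R = 0.35 * 248 / 0.68
R = 127.6 nm


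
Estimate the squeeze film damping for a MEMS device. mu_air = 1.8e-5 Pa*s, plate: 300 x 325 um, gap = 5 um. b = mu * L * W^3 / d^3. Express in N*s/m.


Step 1: Convert to SI.
L = 300e-6 m, W = 325e-6 m, d = 5e-6 m
Step 2: W^3 = (325e-6)^3 = 3.43e-11 m^3
Step 3: d^3 = (5e-6)^3 = 1.25e-16 m^3
Step 4: b = 1.8e-5 * 300e-6 * 3.43e-11 / 1.25e-16
b = 1.48e-03 N*s/m


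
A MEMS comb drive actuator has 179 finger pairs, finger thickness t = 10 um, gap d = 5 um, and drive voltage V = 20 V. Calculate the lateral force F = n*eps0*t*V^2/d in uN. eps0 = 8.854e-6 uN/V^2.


Step 1: Parameters: n=179, eps0=8.854e-6 uN/V^2, t=10 um, V=20 V, d=5 um
Step 2: V^2 = 400
Step 3: F = 179 * 8.854e-6 * 10 * 400 / 5
F = 1.268 uN


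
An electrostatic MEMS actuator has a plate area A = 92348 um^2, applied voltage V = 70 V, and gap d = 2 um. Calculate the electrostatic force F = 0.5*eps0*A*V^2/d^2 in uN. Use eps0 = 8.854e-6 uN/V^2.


Step 1: Identify parameters.
eps0 = 8.854e-6 uN/V^2, A = 92348 um^2, V = 70 V, d = 2 um
Step 2: Compute V^2 = 70^2 = 4900
Step 3: Compute d^2 = 2^2 = 4
Step 4: F = 0.5 * 8.854e-6 * 92348 * 4900 / 4
F = 500.81 uN


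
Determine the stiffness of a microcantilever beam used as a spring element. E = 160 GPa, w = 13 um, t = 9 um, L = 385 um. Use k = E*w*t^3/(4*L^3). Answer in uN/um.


Step 1: Convert E to consistent units (1 GPa = 1000 uN/um^2).
E = 160 GPa = 160000 uN/um^2
Step 2: Compute t^3 = 9^3 = 729
Step 3: Compute L^3 = 385^3 = 57066625
Step 4: k = 160000 * 13 * 729 / (4 * 57066625)
k = 6.6428 uN/um


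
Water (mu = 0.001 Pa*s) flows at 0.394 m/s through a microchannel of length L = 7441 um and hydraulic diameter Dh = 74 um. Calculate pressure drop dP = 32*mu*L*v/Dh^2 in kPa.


Step 1: Convert to SI: L = 7441e-6 m, Dh = 74e-6 m
Step 2: dP = 32 * 0.001 * 7441e-6 * 0.394 / (74e-6)^2
Step 3: dP = 17132.24 Pa
Step 4: Convert to kPa: dP = 17.13 kPa


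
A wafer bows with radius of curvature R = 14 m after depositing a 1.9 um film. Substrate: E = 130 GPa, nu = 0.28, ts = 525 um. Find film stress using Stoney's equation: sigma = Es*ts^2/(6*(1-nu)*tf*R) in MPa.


Step 1: Compute numerator: Es * ts^2 = 130 * 525^2 = 35831250 (GPa*um^2)
Step 2: Compute denominator (R in um): 6*(1-nu)*tf*R = 6*0.72*1.9*14e6 = 114912000.0 (um^2)
Step 3: sigma (GPa) = 35831250 / 114912000.0 = 3.11815e-01 GPa
Step 4: Convert to MPa (x1000): sigma = 311.8 MPa


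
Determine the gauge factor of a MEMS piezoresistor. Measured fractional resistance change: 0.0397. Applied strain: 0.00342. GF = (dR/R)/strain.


Step 1: Identify values.
dR/R = 0.0397, strain = 0.00342
Step 2: GF = (dR/R) / strain = 0.0397 / 0.00342
GF = 11.6


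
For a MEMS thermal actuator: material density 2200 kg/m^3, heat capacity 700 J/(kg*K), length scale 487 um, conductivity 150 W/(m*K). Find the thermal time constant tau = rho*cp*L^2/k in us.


Step 1: Convert L to m: L = 487e-6 m
Step 2: L^2 = (487e-6)^2 = 2.37169e-07 m^2
Step 3: tau = 2200 * 700 * 2.37169e-07 / 150 = 2.43493507e-03 s
Step 4: Convert to microseconds (multiply by 1e6).
tau = 2434.935 us


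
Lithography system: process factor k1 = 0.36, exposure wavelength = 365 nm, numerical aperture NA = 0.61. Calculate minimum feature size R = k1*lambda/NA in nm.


Step 1: Identify values: k1 = 0.36, lambda = 365 nm, NA = 0.61
Step 2: R = k1 * lambda / NA
R = 0.36 * 365 / 0.61
R = 215.4 nm


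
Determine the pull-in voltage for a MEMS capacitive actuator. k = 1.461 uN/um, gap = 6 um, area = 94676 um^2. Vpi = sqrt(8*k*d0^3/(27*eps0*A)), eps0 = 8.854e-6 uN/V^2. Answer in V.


Step 1: Compute numerator: 8 * k * d0^3 = 8 * 1.461 * 6^3 = 2524.608
Step 2: Compute denominator: 27 * eps0 * A = 27 * 8.854e-6 * 94676 = 22.633055
Step 3: Vpi = sqrt(2524.608 / 22.633055)
Vpi = 10.56 V


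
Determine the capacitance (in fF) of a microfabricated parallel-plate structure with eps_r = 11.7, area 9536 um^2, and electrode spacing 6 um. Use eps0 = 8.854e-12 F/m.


Step 1: Convert area to m^2: A = 9536e-12 m^2
Step 2: Convert gap to m: d = 6e-6 m
Step 3: C = eps0 * eps_r * A / d
C = 8.854e-12 * 11.7 * 9536e-12 / 6e-6
Step 4: Convert to fF (multiply by 1e15).
C = 164.64 fF


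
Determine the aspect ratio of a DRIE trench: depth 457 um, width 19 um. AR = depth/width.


Step 1: AR = depth / width
Step 2: AR = 457 / 19
AR = 24.1


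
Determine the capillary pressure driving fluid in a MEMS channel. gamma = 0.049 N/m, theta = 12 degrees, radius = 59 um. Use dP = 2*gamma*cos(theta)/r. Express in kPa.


Step 1: cos(12 deg) = 0.9781
Step 2: Convert r to m: r = 59e-6 m
Step 3: dP = 2 * 0.049 * 0.9781 / 59e-6 = 1624.6 Pa
Step 4: Convert Pa to kPa (divide by 1000).
dP = 1.62 kPa


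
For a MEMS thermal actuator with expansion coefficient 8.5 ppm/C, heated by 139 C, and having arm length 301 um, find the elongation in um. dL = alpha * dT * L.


Step 1: Convert CTE: alpha = 8.5 ppm/C = 8.5e-6 /C
Step 2: dL = 8.5e-6 * 139 * 301
dL = 0.3556 um


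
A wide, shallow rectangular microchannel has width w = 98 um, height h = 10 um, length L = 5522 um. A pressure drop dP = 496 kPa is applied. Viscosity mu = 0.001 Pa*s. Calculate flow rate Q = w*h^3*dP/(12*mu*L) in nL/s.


Step 1: Convert all dimensions to SI (meters).
w = 98e-6 m, h = 10e-6 m, L = 5522e-6 m, dP = 496e3 Pa
Step 2: Q = w * h^3 * dP / (12 * mu * L)
Q = 98e-6 * (10e-6)^3 * 496e3 / (12 * 0.001 * 5522e-6) = 7.3355065e-10 m^3/s
Step 3: Convert Q from m^3/s to nL/s (1 m^3 = 1e12 nL, so multiply by 1e12).
Q = 733.551 nL/s


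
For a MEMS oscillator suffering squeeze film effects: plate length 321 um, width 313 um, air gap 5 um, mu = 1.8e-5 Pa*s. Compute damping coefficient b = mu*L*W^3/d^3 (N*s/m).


Step 1: Convert to SI.
L = 321e-6 m, W = 313e-6 m, d = 5e-6 m
Step 2: W^3 = (313e-6)^3 = 3.07e-11 m^3
Step 3: d^3 = (5e-6)^3 = 1.25e-16 m^3
Step 4: b = 1.8e-5 * 321e-6 * 3.07e-11 / 1.25e-16
b = 1.42e-03 N*s/m


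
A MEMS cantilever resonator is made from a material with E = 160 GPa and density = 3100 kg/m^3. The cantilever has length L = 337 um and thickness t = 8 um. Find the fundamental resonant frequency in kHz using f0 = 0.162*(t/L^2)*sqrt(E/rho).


Step 1: Convert units to SI.
t_SI = 8e-6 m, L_SI = 337e-6 m
Step 2: Calculate sqrt(E/rho).
sqrt(160e9 / 3100) = 7184.21 m/s
Step 3: Compute f0.
f0 = 0.162 * 8e-6 / (337e-6)^2 * 7184.21 = 81983.1 Hz = 81.98 kHz


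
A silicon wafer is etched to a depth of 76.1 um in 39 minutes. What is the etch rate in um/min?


Step 1: Etch rate = depth / time
Step 2: rate = 76.1 / 39
rate = 1.951 um/min


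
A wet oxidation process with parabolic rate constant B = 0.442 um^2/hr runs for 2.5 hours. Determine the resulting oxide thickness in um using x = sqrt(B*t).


Step 1: Compute B*t = 0.442 * 2.5 = 1.105
Step 2: x = sqrt(1.105)
x = 1.051 um


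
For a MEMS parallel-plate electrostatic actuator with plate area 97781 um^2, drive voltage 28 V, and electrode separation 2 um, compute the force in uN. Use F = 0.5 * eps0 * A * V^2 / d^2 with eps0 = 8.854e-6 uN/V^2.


Step 1: Identify parameters.
eps0 = 8.854e-6 uN/V^2, A = 97781 um^2, V = 28 V, d = 2 um
Step 2: Compute V^2 = 28^2 = 784
Step 3: Compute d^2 = 2^2 = 4
Step 4: F = 0.5 * 8.854e-6 * 97781 * 784 / 4
F = 84.844 uN


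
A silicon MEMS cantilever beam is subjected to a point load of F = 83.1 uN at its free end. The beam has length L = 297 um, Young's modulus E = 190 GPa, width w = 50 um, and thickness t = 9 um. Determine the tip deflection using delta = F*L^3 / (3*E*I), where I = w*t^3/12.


Step 1: Calculate the second moment of area.
I = w * t^3 / 12 = 50 * 9^3 / 12 = 3037.5 um^4
Step 2: Convert E to consistent units (1 GPa = 1000 uN/um^2).
E = 190 GPa = 190000 uN/um^2
Step 3: Calculate tip deflection.
delta = F * L^3 / (3 * E * I)
delta = 83.1 * 297^3 / (3 * 190000 * 3037.5)
delta = 1.2574 um


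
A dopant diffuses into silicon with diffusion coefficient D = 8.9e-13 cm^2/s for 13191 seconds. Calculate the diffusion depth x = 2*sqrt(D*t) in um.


Step 1: Compute D*t = 8.9e-13 * 13191 = 1.173999e-08 cm^2
Step 2: sqrt(D*t) = 1.08351e-04 cm
Step 3: x = 2 * 1.08351e-04 cm = 2.16702e-04 cm
Step 4: Convert to um (1 cm = 1e4 um): x = 2.167 um


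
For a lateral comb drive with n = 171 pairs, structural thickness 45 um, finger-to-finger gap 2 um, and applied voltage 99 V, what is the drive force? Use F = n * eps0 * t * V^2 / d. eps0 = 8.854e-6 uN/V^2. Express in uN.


Step 1: Parameters: n=171, eps0=8.854e-6 uN/V^2, t=45 um, V=99 V, d=2 um
Step 2: V^2 = 9801
Step 3: F = 171 * 8.854e-6 * 45 * 9801 / 2
F = 333.879 uN


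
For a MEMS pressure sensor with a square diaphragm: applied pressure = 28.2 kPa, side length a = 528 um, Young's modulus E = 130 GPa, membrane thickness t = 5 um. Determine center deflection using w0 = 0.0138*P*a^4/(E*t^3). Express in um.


Step 1: Convert pressure to compatible units (E is in GPa, so P in GPa).
P = 28.2 kPa = 28.2e-6 GPa
Step 2: Compute numerator: 0.0138 * P * a^4.
a^4 = 528^4 = 77720518656
numerator = 0.0138 * 28.2e-6 * 77720518656 = 3.024572e+04
Step 3: Compute denominator: E * t^3 = 130 * 5^3 = 16250
Step 4: w0 = numerator / denominator = 3.024572e+04 / 16250 = 1.8613 um


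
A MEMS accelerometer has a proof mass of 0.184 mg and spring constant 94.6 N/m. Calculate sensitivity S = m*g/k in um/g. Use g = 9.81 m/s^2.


Step 1: Convert mass: m = 0.184 mg = 1.84e-07 kg
Step 2: S = m * g / k = 1.84e-07 * 9.81 / 94.6
Step 3: S = 1.91e-08 m/g
Step 4: Convert to um/g: S = 0.019 um/g


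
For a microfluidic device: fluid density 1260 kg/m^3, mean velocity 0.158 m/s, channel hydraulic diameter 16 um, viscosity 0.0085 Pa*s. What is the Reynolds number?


Step 1: Convert Dh to meters: Dh = 16e-6 m
Step 2: Re = rho * v * Dh / mu
Re = 1260 * 0.158 * 16e-6 / 0.0085
Re = 0.375


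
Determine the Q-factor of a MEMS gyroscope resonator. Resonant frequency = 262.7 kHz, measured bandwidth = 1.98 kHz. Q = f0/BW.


Step 1: Q = f0 / bandwidth
Step 2: Q = 262.7 / 1.98
Q = 132.7


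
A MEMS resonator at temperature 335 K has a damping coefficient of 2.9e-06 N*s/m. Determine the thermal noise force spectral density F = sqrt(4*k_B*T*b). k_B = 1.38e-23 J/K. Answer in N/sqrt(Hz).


Step 1: Compute 4 * k_B * T * b
= 4 * 1.38e-23 * 335 * 2.9e-06
= 5.3627e-26 N^2/Hz
Step 2: F_noise = sqrt(5.3627e-26)
F_noise = 2.32e-13 N/sqrt(Hz)


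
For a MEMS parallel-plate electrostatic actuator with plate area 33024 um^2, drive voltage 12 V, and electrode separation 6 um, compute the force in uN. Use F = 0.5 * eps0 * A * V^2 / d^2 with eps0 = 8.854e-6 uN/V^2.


Step 1: Identify parameters.
eps0 = 8.854e-6 uN/V^2, A = 33024 um^2, V = 12 V, d = 6 um
Step 2: Compute V^2 = 12^2 = 144
Step 3: Compute d^2 = 6^2 = 36
Step 4: F = 0.5 * 8.854e-6 * 33024 * 144 / 36
F = 0.585 uN


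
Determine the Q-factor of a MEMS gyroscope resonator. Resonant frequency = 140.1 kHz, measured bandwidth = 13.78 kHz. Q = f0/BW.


Step 1: Q = f0 / bandwidth
Step 2: Q = 140.1 / 13.78
Q = 10.2


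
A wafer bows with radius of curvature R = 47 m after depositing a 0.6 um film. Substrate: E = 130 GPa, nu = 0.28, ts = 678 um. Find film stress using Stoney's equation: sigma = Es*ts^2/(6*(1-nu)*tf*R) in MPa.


Step 1: Compute numerator: Es * ts^2 = 130 * 678^2 = 59758920 (GPa*um^2)
Step 2: Compute denominator (R in um): 6*(1-nu)*tf*R = 6*0.72*0.6*47e6 = 121824000.0 (um^2)
Step 3: sigma (GPa) = 59758920 / 121824000.0 = 4.90535e-01 GPa
Step 4: Convert to MPa (x1000): sigma = 490.5 MPa


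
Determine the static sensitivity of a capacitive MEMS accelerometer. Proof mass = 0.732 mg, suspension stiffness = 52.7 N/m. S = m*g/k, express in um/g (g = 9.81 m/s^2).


Step 1: Convert mass: m = 0.732 mg = 7.32e-07 kg
Step 2: S = m * g / k = 7.32e-07 * 9.81 / 52.7
Step 3: S = 1.36e-07 m/g
Step 4: Convert to um/g: S = 0.136 um/g


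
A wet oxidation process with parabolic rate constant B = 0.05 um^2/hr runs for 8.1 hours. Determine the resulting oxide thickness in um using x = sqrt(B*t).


Step 1: Compute B*t = 0.05 * 8.1 = 0.405
Step 2: x = sqrt(0.405)
x = 0.636 um


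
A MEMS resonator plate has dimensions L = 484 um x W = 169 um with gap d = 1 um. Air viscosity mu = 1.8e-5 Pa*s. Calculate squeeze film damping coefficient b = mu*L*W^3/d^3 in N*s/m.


Step 1: Convert to SI.
L = 484e-6 m, W = 169e-6 m, d = 1e-6 m
Step 2: W^3 = (169e-6)^3 = 4.83e-12 m^3
Step 3: d^3 = (1e-6)^3 = 1.00e-18 m^3
Step 4: b = 1.8e-5 * 484e-6 * 4.83e-12 / 1.00e-18
b = 4.21e-02 N*s/m


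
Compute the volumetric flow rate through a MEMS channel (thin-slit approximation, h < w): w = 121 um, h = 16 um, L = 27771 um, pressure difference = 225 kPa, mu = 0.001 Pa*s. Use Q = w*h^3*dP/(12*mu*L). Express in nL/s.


Step 1: Convert all dimensions to SI (meters).
w = 121e-6 m, h = 16e-6 m, L = 27771e-6 m, dP = 225e3 Pa
Step 2: Q = w * h^3 * dP / (12 * mu * L)
Q = 121e-6 * (16e-6)^3 * 225e3 / (12 * 0.001 * 27771e-6) = 3.3462245e-10 m^3/s
Step 3: Convert Q from m^3/s to nL/s (1 m^3 = 1e12 nL, so multiply by 1e12).
Q = 334.622 nL/s


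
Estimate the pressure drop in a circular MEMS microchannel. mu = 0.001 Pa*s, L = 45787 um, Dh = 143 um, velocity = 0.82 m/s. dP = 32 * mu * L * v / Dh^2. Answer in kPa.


Step 1: Convert to SI: L = 45787e-6 m, Dh = 143e-6 m
Step 2: dP = 32 * 0.001 * 45787e-6 * 0.82 / (143e-6)^2
Step 3: dP = 58753.53 Pa
Step 4: Convert to kPa: dP = 58.75 kPa


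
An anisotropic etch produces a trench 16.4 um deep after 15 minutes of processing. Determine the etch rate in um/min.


Step 1: Etch rate = depth / time
Step 2: rate = 16.4 / 15
rate = 1.093 um/min


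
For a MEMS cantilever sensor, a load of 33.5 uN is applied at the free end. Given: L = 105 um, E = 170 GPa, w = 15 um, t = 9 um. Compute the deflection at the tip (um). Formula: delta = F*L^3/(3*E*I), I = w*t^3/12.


Step 1: Calculate the second moment of area.
I = w * t^3 / 12 = 15 * 9^3 / 12 = 911.25 um^4
Step 2: Convert E to consistent units (1 GPa = 1000 uN/um^2).
E = 170 GPa = 170000 uN/um^2
Step 3: Calculate tip deflection.
delta = F * L^3 / (3 * E * I)
delta = 33.5 * 105^3 / (3 * 170000 * 911.25)
delta = 0.0834 um


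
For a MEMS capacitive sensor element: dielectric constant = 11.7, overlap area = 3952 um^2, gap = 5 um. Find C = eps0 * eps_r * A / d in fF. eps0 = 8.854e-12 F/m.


Step 1: Convert area to m^2: A = 3952e-12 m^2
Step 2: Convert gap to m: d = 5e-6 m
Step 3: C = eps0 * eps_r * A / d
C = 8.854e-12 * 11.7 * 3952e-12 / 5e-6
Step 4: Convert to fF (multiply by 1e15).
C = 81.88 fF


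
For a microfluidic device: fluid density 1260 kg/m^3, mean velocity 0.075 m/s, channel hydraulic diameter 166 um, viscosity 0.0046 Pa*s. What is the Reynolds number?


Step 1: Convert Dh to meters: Dh = 166e-6 m
Step 2: Re = rho * v * Dh / mu
Re = 1260 * 0.075 * 166e-6 / 0.0046
Re = 3.41


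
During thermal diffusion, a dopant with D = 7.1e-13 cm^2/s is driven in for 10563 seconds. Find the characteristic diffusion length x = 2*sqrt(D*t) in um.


Step 1: Compute D*t = 7.1e-13 * 10563 = 7.49973e-09 cm^2
Step 2: sqrt(D*t) = 8.6601e-05 cm
Step 3: x = 2 * 8.6601e-05 cm = 1.73202e-04 cm
Step 4: Convert to um (1 cm = 1e4 um): x = 1.732 um


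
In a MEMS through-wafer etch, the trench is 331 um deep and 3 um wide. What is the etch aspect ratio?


Step 1: AR = depth / width
Step 2: AR = 331 / 3
AR = 110.3


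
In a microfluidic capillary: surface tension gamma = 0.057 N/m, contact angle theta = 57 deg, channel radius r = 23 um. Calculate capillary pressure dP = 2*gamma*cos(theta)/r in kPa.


Step 1: cos(57 deg) = 0.5446
Step 2: Convert r to m: r = 23e-6 m
Step 3: dP = 2 * 0.057 * 0.5446 / 23e-6 = 2699.3 Pa
Step 4: Convert Pa to kPa (divide by 1000).
dP = 2.7 kPa


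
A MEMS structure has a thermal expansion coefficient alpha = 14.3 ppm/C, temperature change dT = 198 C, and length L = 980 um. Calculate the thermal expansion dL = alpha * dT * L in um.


Step 1: Convert CTE: alpha = 14.3 ppm/C = 14.3e-6 /C
Step 2: dL = 14.3e-6 * 198 * 980
dL = 2.7748 um


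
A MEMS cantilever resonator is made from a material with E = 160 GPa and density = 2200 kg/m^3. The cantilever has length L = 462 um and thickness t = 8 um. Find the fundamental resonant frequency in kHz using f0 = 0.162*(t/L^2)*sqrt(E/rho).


Step 1: Convert units to SI.
t_SI = 8e-6 m, L_SI = 462e-6 m
Step 2: Calculate sqrt(E/rho).
sqrt(160e9 / 2200) = 8528.03 m/s
Step 3: Compute f0.
f0 = 0.162 * 8e-6 / (462e-6)^2 * 8528.03 = 51780.9 Hz = 51.78 kHz


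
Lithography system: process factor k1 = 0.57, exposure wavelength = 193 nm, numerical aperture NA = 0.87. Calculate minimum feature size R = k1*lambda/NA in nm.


Step 1: Identify values: k1 = 0.57, lambda = 193 nm, NA = 0.87
Step 2: R = k1 * lambda / NA
R = 0.57 * 193 / 0.87
R = 126.4 nm


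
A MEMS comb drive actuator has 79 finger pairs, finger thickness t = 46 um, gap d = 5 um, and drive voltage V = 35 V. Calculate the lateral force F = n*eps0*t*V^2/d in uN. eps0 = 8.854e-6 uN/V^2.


Step 1: Parameters: n=79, eps0=8.854e-6 uN/V^2, t=46 um, V=35 V, d=5 um
Step 2: V^2 = 1225
Step 3: F = 79 * 8.854e-6 * 46 * 1225 / 5
F = 7.883 uN


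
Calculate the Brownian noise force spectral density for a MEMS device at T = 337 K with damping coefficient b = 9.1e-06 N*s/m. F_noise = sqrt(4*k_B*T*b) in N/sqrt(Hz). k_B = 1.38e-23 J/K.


Step 1: Compute 4 * k_B * T * b
= 4 * 1.38e-23 * 337 * 9.1e-06
= 1.6928e-25 N^2/Hz
Step 2: F_noise = sqrt(1.6928e-25)
F_noise = 4.11e-13 N/sqrt(Hz)


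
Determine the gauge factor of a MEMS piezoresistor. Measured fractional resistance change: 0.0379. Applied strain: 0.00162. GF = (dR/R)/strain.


Step 1: Identify values.
dR/R = 0.0379, strain = 0.00162
Step 2: GF = (dR/R) / strain = 0.0379 / 0.00162
GF = 23.4


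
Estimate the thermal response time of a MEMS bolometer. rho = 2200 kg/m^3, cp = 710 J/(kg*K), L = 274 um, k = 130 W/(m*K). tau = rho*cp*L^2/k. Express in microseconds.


Step 1: Convert L to m: L = 274e-6 m
Step 2: L^2 = (274e-6)^2 = 7.5076e-08 m^2
Step 3: tau = 2200 * 710 * 7.5076e-08 / 130 = 9.0206702e-04 s
Step 4: Convert to microseconds (multiply by 1e6).
tau = 902.067 us


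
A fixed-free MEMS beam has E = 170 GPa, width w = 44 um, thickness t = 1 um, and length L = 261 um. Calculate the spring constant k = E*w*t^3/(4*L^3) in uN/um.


Step 1: Convert E to consistent units (1 GPa = 1000 uN/um^2).
E = 170 GPa = 170000 uN/um^2
Step 2: Compute t^3 = 1^3 = 1
Step 3: Compute L^3 = 261^3 = 17779581
Step 4: k = 170000 * 44 * 1 / (4 * 17779581)
k = 0.1052 uN/um


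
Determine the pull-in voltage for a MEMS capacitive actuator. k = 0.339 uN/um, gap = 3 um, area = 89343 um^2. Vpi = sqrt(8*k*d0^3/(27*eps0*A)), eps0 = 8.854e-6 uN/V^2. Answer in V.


Step 1: Compute numerator: 8 * k * d0^3 = 8 * 0.339 * 3^3 = 73.224
Step 2: Compute denominator: 27 * eps0 * A = 27 * 8.854e-6 * 89343 = 21.358159
Step 3: Vpi = sqrt(73.224 / 21.358159)
Vpi = 1.85 V


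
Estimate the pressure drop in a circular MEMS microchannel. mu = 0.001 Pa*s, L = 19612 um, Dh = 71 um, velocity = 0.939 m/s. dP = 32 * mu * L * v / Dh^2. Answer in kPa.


Step 1: Convert to SI: L = 19612e-6 m, Dh = 71e-6 m
Step 2: dP = 32 * 0.001 * 19612e-6 * 0.939 / (71e-6)^2
Step 3: dP = 116901.68 Pa
Step 4: Convert to kPa: dP = 116.9 kPa


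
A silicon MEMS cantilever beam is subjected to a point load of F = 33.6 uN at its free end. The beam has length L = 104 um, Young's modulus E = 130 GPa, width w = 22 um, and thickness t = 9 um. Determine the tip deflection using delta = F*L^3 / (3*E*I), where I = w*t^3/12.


Step 1: Calculate the second moment of area.
I = w * t^3 / 12 = 22 * 9^3 / 12 = 1336.5 um^4
Step 2: Convert E to consistent units (1 GPa = 1000 uN/um^2).
E = 130 GPa = 130000 uN/um^2
Step 3: Calculate tip deflection.
delta = F * L^3 / (3 * E * I)
delta = 33.6 * 104^3 / (3 * 130000 * 1336.5)
delta = 0.0725 um


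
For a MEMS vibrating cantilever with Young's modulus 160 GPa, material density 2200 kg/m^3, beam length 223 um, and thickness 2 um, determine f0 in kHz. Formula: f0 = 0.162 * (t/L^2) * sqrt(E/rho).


Step 1: Convert units to SI.
t_SI = 2e-6 m, L_SI = 223e-6 m
Step 2: Calculate sqrt(E/rho).
sqrt(160e9 / 2200) = 8528.03 m/s
Step 3: Compute f0.
f0 = 0.162 * 2e-6 / (223e-6)^2 * 8528.03 = 55562.8 Hz = 55.56 kHz


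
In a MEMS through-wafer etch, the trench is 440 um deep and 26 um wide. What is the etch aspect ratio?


Step 1: AR = depth / width
Step 2: AR = 440 / 26
AR = 16.9


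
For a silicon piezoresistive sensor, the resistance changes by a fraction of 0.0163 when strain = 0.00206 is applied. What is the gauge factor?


Step 1: Identify values.
dR/R = 0.0163, strain = 0.00206
Step 2: GF = (dR/R) / strain = 0.0163 / 0.00206
GF = 7.9


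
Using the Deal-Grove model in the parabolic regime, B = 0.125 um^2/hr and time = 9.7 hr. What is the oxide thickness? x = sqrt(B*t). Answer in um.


Step 1: Compute B*t = 0.125 * 9.7 = 1.2125
Step 2: x = sqrt(1.2125)
x = 1.101 um


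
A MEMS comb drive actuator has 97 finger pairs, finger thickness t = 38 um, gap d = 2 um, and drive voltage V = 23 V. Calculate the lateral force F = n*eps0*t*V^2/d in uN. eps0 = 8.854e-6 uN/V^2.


Step 1: Parameters: n=97, eps0=8.854e-6 uN/V^2, t=38 um, V=23 V, d=2 um
Step 2: V^2 = 529
Step 3: F = 97 * 8.854e-6 * 38 * 529 / 2
F = 8.632 uN


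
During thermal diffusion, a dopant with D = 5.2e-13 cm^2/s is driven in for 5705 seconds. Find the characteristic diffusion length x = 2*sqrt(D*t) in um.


Step 1: Compute D*t = 5.2e-13 * 5705 = 2.9666e-09 cm^2
Step 2: sqrt(D*t) = 5.44665e-05 cm
Step 3: x = 2 * 5.44665e-05 cm = 1.08933e-04 cm
Step 4: Convert to um (1 cm = 1e4 um): x = 1.089 um


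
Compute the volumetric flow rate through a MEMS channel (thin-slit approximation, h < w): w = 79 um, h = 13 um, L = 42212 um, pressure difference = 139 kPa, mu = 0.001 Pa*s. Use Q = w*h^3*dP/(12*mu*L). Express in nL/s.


Step 1: Convert all dimensions to SI (meters).
w = 79e-6 m, h = 13e-6 m, L = 42212e-6 m, dP = 139e3 Pa
Step 2: Q = w * h^3 * dP / (12 * mu * L)
Q = 79e-6 * (13e-6)^3 * 139e3 / (12 * 0.001 * 42212e-6) = 4.762717e-11 m^3/s
Step 3: Convert Q from m^3/s to nL/s (1 m^3 = 1e12 nL, so multiply by 1e12).
Q = 47.627 nL/s


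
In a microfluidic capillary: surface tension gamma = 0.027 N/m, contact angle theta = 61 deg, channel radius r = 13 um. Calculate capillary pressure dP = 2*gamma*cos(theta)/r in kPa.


Step 1: cos(61 deg) = 0.4848
Step 2: Convert r to m: r = 13e-6 m
Step 3: dP = 2 * 0.027 * 0.4848 / 13e-6 = 2013.8 Pa
Step 4: Convert Pa to kPa (divide by 1000).
dP = 2.01 kPa


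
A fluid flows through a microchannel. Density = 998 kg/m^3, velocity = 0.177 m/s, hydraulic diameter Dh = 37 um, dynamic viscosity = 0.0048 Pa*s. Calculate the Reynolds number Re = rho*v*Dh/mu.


Step 1: Convert Dh to meters: Dh = 37e-6 m
Step 2: Re = rho * v * Dh / mu
Re = 998 * 0.177 * 37e-6 / 0.0048
Re = 1.362


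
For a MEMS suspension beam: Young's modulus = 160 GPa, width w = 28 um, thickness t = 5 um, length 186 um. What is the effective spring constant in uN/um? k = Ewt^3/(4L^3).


Step 1: Convert E to consistent units (1 GPa = 1000 uN/um^2).
E = 160 GPa = 160000 uN/um^2
Step 2: Compute t^3 = 5^3 = 125
Step 3: Compute L^3 = 186^3 = 6434856
Step 4: k = 160000 * 28 * 125 / (4 * 6434856)
k = 21.7565 uN/um


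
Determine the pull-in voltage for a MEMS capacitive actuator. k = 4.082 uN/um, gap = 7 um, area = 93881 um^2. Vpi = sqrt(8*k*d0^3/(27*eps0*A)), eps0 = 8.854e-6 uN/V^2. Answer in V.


Step 1: Compute numerator: 8 * k * d0^3 = 8 * 4.082 * 7^3 = 11201.008
Step 2: Compute denominator: 27 * eps0 * A = 27 * 8.854e-6 * 93881 = 22.443004
Step 3: Vpi = sqrt(11201.008 / 22.443004)
Vpi = 22.34 V


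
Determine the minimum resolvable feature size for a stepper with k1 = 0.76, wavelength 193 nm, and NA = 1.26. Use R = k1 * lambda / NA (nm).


Step 1: Identify values: k1 = 0.76, lambda = 193 nm, NA = 1.26
Step 2: R = k1 * lambda / NA
R = 0.76 * 193 / 1.26
R = 116.4 nm


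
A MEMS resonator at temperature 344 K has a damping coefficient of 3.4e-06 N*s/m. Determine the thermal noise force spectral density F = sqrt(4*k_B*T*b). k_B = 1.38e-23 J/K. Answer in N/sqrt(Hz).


Step 1: Compute 4 * k_B * T * b
= 4 * 1.38e-23 * 344 * 3.4e-06
= 6.4562e-26 N^2/Hz
Step 2: F_noise = sqrt(6.4562e-26)
F_noise = 2.54e-13 N/sqrt(Hz)


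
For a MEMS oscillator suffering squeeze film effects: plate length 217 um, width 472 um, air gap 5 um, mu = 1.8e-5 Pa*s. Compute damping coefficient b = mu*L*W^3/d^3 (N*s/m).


Step 1: Convert to SI.
L = 217e-6 m, W = 472e-6 m, d = 5e-6 m
Step 2: W^3 = (472e-6)^3 = 1.05e-10 m^3
Step 3: d^3 = (5e-6)^3 = 1.25e-16 m^3
Step 4: b = 1.8e-5 * 217e-6 * 1.05e-10 / 1.25e-16
b = 3.29e-03 N*s/m


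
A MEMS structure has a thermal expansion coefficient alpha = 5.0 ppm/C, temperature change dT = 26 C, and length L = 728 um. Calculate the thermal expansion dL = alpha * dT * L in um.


Step 1: Convert CTE: alpha = 5.0 ppm/C = 5.0e-6 /C
Step 2: dL = 5.0e-6 * 26 * 728
dL = 0.0946 um


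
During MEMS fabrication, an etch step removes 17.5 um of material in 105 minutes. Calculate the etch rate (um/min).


Step 1: Etch rate = depth / time
Step 2: rate = 17.5 / 105
rate = 0.167 um/min


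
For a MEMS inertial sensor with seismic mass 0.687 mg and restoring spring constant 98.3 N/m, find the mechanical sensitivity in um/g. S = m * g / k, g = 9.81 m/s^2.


Step 1: Convert mass: m = 0.687 mg = 6.87e-07 kg
Step 2: S = m * g / k = 6.87e-07 * 9.81 / 98.3
Step 3: S = 6.86e-08 m/g
Step 4: Convert to um/g: S = 0.069 um/g


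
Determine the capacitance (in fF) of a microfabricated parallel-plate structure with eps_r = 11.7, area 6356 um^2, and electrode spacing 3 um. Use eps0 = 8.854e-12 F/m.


Step 1: Convert area to m^2: A = 6356e-12 m^2
Step 2: Convert gap to m: d = 3e-6 m
Step 3: C = eps0 * eps_r * A / d
C = 8.854e-12 * 11.7 * 6356e-12 / 3e-6
Step 4: Convert to fF (multiply by 1e15).
C = 219.48 fF


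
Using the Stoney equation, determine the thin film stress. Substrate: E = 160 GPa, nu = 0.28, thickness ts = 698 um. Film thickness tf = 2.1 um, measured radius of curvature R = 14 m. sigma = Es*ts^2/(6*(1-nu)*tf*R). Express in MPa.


Step 1: Compute numerator: Es * ts^2 = 160 * 698^2 = 77952640 (GPa*um^2)
Step 2: Compute denominator (R in um): 6*(1-nu)*tf*R = 6*0.72*2.1*14e6 = 127008000.0 (um^2)
Step 3: sigma (GPa) = 77952640 / 127008000.0 = 6.13762e-01 GPa
Step 4: Convert to MPa (x1000): sigma = 613.8 MPa


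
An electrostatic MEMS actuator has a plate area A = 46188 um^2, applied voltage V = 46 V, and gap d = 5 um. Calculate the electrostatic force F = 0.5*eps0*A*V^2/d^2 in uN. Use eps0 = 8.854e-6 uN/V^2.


Step 1: Identify parameters.
eps0 = 8.854e-6 uN/V^2, A = 46188 um^2, V = 46 V, d = 5 um
Step 2: Compute V^2 = 46^2 = 2116
Step 3: Compute d^2 = 5^2 = 25
Step 4: F = 0.5 * 8.854e-6 * 46188 * 2116 / 25
F = 17.307 uN


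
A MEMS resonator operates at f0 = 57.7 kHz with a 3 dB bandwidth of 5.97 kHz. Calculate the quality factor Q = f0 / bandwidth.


Step 1: Q = f0 / bandwidth
Step 2: Q = 57.7 / 5.97
Q = 9.7


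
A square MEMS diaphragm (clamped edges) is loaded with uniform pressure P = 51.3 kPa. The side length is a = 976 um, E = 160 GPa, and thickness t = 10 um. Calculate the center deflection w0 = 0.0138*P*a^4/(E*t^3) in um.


Step 1: Convert pressure to compatible units (E is in GPa, so P in GPa).
P = 51.3 kPa = 51.3e-6 GPa
Step 2: Compute numerator: 0.0138 * P * a^4.
a^4 = 976^4 = 907401035776
numerator = 0.0138 * 51.3e-6 * 907401035776 = 6.423855e+05
Step 3: Compute denominator: E * t^3 = 160 * 10^3 = 160000
Step 4: w0 = numerator / denominator = 6.423855e+05 / 160000 = 4.0149 um


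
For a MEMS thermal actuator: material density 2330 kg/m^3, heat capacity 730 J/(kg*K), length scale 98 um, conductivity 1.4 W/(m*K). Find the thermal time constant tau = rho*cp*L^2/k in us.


Step 1: Convert L to m: L = 98e-6 m
Step 2: L^2 = (98e-6)^2 = 9.604e-09 m^2
Step 3: tau = 2330 * 730 * 9.604e-09 / 1.4 = 1.1668174e-02 s
Step 4: Convert to microseconds (multiply by 1e6).
tau = 11668.174 us


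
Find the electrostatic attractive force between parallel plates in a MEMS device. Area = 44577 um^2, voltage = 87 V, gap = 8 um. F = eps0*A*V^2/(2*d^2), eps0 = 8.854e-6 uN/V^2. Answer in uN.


Step 1: Identify parameters.
eps0 = 8.854e-6 uN/V^2, A = 44577 um^2, V = 87 V, d = 8 um
Step 2: Compute V^2 = 87^2 = 7569
Step 3: Compute d^2 = 8^2 = 64
Step 4: F = 0.5 * 8.854e-6 * 44577 * 7569 / 64
F = 23.339 uN


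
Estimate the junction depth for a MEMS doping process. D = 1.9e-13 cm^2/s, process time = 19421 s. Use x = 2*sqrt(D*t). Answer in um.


Step 1: Compute D*t = 1.9e-13 * 19421 = 3.68999e-09 cm^2
Step 2: sqrt(D*t) = 6.07453e-05 cm
Step 3: x = 2 * 6.07453e-05 cm = 1.214906e-04 cm
Step 4: Convert to um (1 cm = 1e4 um): x = 1.215 um


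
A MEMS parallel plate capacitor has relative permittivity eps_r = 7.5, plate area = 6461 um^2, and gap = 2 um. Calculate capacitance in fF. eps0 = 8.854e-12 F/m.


Step 1: Convert area to m^2: A = 6461e-12 m^2
Step 2: Convert gap to m: d = 2e-6 m
Step 3: C = eps0 * eps_r * A / d
C = 8.854e-12 * 7.5 * 6461e-12 / 2e-6
Step 4: Convert to fF (multiply by 1e15).
C = 214.52 fF


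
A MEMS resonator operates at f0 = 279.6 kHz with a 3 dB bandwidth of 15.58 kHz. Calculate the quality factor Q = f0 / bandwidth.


Step 1: Q = f0 / bandwidth
Step 2: Q = 279.6 / 15.58
Q = 17.9


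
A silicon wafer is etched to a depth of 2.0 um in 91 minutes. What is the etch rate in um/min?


Step 1: Etch rate = depth / time
Step 2: rate = 2.0 / 91
rate = 0.022 um/min


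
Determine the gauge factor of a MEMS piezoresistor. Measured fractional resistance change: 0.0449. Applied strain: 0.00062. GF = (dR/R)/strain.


Step 1: Identify values.
dR/R = 0.0449, strain = 0.00062
Step 2: GF = (dR/R) / strain = 0.0449 / 0.00062
GF = 72.4


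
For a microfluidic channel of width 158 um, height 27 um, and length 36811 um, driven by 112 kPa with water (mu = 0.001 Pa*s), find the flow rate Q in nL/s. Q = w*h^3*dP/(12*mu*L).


Step 1: Convert all dimensions to SI (meters).
w = 158e-6 m, h = 27e-6 m, L = 36811e-6 m, dP = 112e3 Pa
Step 2: Q = w * h^3 * dP / (12 * mu * L)
Q = 158e-6 * (27e-6)^3 * 112e3 / (12 * 0.001 * 36811e-6) = 7.8851061e-10 m^3/s
Step 3: Convert Q from m^3/s to nL/s (1 m^3 = 1e12 nL, so multiply by 1e12).
Q = 788.511 nL/s


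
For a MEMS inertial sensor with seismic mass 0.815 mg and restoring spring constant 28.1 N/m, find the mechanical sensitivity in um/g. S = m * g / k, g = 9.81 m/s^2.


Step 1: Convert mass: m = 0.815 mg = 8.15e-07 kg
Step 2: S = m * g / k = 8.15e-07 * 9.81 / 28.1
Step 3: S = 2.85e-07 m/g
Step 4: Convert to um/g: S = 0.285 um/g


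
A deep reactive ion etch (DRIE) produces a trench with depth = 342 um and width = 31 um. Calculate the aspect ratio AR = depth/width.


Step 1: AR = depth / width
Step 2: AR = 342 / 31
AR = 11.0


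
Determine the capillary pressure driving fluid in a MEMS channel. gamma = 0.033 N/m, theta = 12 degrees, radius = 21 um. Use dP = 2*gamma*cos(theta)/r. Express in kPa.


Step 1: cos(12 deg) = 0.9781
Step 2: Convert r to m: r = 21e-6 m
Step 3: dP = 2 * 0.033 * 0.9781 / 21e-6 = 3074.0 Pa
Step 4: Convert Pa to kPa (divide by 1000).
dP = 3.07 kPa


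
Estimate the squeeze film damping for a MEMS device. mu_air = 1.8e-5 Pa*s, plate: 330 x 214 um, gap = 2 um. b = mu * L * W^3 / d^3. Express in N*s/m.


Step 1: Convert to SI.
L = 330e-6 m, W = 214e-6 m, d = 2e-6 m
Step 2: W^3 = (214e-6)^3 = 9.80e-12 m^3
Step 3: d^3 = (2e-6)^3 = 8.00e-18 m^3
Step 4: b = 1.8e-5 * 330e-6 * 9.80e-12 / 8.00e-18
b = 7.28e-03 N*s/m


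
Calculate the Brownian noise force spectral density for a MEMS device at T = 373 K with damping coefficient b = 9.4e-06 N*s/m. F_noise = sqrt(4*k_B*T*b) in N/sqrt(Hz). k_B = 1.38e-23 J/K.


Step 1: Compute 4 * k_B * T * b
= 4 * 1.38e-23 * 373 * 9.4e-06
= 1.9354e-25 N^2/Hz
Step 2: F_noise = sqrt(1.9354e-25)
F_noise = 4.40e-13 N/sqrt(Hz)


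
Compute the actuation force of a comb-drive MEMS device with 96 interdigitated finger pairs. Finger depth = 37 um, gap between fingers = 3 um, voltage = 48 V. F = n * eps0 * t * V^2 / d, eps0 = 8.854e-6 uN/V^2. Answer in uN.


Step 1: Parameters: n=96, eps0=8.854e-6 uN/V^2, t=37 um, V=48 V, d=3 um
Step 2: V^2 = 2304
Step 3: F = 96 * 8.854e-6 * 37 * 2304 / 3
F = 24.153 uN


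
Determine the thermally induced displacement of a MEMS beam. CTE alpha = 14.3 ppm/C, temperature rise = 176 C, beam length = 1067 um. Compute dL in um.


Step 1: Convert CTE: alpha = 14.3 ppm/C = 14.3e-6 /C
Step 2: dL = 14.3e-6 * 176 * 1067
dL = 2.6854 um


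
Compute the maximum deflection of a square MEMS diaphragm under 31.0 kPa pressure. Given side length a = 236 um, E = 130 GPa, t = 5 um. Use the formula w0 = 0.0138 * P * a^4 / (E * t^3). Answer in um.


Step 1: Convert pressure to compatible units (E is in GPa, so P in GPa).
P = 31.0 kPa = 31.0e-6 GPa
Step 2: Compute numerator: 0.0138 * P * a^4.
a^4 = 236^4 = 3102044416
numerator = 0.0138 * 31.0e-6 * 3102044416 = 1.3271e+03
Step 3: Compute denominator: E * t^3 = 130 * 5^3 = 16250
Step 4: w0 = numerator / denominator = 1.3271e+03 / 16250 = 0.0817 um


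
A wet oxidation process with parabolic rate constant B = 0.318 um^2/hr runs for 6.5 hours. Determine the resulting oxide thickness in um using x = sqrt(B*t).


Step 1: Compute B*t = 0.318 * 6.5 = 2.067
Step 2: x = sqrt(2.067)
x = 1.438 um


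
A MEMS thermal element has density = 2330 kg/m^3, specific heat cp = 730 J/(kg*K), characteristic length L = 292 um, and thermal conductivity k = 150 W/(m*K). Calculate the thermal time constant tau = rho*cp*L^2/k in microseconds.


Step 1: Convert L to m: L = 292e-6 m
Step 2: L^2 = (292e-6)^2 = 8.5264e-08 m^2
Step 3: tau = 2330 * 730 * 8.5264e-08 / 150 = 9.6683692e-04 s
Step 4: Convert to microseconds (multiply by 1e6).
tau = 966.837 us


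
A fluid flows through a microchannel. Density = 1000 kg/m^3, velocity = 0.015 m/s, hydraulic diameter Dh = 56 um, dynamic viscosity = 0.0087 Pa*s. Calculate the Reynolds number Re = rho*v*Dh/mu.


Step 1: Convert Dh to meters: Dh = 56e-6 m
Step 2: Re = rho * v * Dh / mu
Re = 1000 * 0.015 * 56e-6 / 0.0087
Re = 0.097


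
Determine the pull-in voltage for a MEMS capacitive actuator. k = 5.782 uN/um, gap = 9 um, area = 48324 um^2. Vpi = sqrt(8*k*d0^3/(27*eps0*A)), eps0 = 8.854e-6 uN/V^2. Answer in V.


Step 1: Compute numerator: 8 * k * d0^3 = 8 * 5.782 * 9^3 = 33720.624
Step 2: Compute denominator: 27 * eps0 * A = 27 * 8.854e-6 * 48324 = 11.552239
Step 3: Vpi = sqrt(33720.624 / 11.552239)
Vpi = 54.03 V


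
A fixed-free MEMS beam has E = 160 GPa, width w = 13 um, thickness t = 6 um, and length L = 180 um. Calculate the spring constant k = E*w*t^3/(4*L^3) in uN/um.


Step 1: Convert E to consistent units (1 GPa = 1000 uN/um^2).
E = 160 GPa = 160000 uN/um^2
Step 2: Compute t^3 = 6^3 = 216
Step 3: Compute L^3 = 180^3 = 5832000
Step 4: k = 160000 * 13 * 216 / (4 * 5832000)
k = 19.2593 uN/um


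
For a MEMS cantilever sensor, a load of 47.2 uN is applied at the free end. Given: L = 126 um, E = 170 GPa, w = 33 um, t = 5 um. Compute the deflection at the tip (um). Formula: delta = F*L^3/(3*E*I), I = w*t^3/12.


Step 1: Calculate the second moment of area.
I = w * t^3 / 12 = 33 * 5^3 / 12 = 343.75 um^4
Step 2: Convert E to consistent units (1 GPa = 1000 uN/um^2).
E = 170 GPa = 170000 uN/um^2
Step 3: Calculate tip deflection.
delta = F * L^3 / (3 * E * I)
delta = 47.2 * 126^3 / (3 * 170000 * 343.75)
delta = 0.5386 um
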